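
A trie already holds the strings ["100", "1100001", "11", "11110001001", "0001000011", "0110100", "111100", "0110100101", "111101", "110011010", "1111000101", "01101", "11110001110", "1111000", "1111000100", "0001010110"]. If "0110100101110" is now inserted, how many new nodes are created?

The longest prefix of "0110100101110" already in the trie is "0110100101" (length 10).
New nodes needed: |"0110100101110"| − 10 = 13 − 10 = 3.

3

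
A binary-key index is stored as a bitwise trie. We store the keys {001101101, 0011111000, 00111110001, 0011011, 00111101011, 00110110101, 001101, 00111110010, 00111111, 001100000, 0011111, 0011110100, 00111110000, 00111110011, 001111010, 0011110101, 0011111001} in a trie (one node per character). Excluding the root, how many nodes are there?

Count nodes per top-level branch (shared prefixes stored once):
  '0'-branch (001100000, 001101, 0011011, 001101101, 00110110101, 001111010, 0011110100, 0011110101, 00111101011, 0011111, 0011111000, 00111110000, 00111110001, 0011111001, 00111110010, 00111110011, 00111111): 33 nodes
Sum: 33

33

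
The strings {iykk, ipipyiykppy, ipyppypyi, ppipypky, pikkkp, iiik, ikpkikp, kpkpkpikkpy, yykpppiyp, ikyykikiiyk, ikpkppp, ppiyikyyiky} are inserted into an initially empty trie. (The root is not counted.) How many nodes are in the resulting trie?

83

For each word, the new-node count is its length minus the longest prefix already in the trie:
  "iykk" → 4 new (i, y, k, k)
  "ipipyiykppy" → prefix "i" already present; 10 new (p, i, p, y, i, y, k, p, p, y)
  "ipyppypyi" → prefix "ip" already present; 7 new (y, p, p, y, p, y, i)
  "ppipypky" → 8 new (p, p, i, p, y, p, k, y)
  "pikkkp" → prefix "p" already present; 5 new (i, k, k, k, p)
  "iiik" → prefix "i" already present; 3 new (i, i, k)
  "ikpkikp" → prefix "i" already present; 6 new (k, p, k, i, k, p)
  "kpkpkpikkpy" → 11 new (k, p, k, p, k, p, i, k, k, p, y)
  "yykpppiyp" → 9 new (y, y, k, p, p, p, i, y, p)
  "ikyykikiiyk" → prefix "ik" already present; 9 new (y, y, k, i, k, i, i, y, k)
  "ikpkppp" → prefix "ikpk" already present; 3 new (p, p, p)
  "ppiyikyyiky" → prefix "ppi" already present; 8 new (y, i, k, y, y, i, k, y)
Total nodes = 4 + 10 + 7 + 8 + 5 + 3 + 6 + 11 + 9 + 9 + 3 + 8 = 83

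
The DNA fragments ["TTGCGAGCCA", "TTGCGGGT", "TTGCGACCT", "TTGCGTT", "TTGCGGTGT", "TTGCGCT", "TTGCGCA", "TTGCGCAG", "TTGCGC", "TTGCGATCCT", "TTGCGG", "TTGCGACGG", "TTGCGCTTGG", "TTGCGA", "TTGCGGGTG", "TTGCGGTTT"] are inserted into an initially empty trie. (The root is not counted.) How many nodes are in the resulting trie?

37

Count nodes per top-level branch (shared prefixes stored once):
  'T'-branch (TTGCGA, TTGCGACCT, TTGCGACGG, TTGCGAGCCA, TTGCGATCCT, TTGCGC, TTGCGCA, TTGCGCAG, TTGCGCT, TTGCGCTTGG, TTGCGG, TTGCGGGT, TTGCGGGTG, TTGCGGTGT, TTGCGGTTT, TTGCGTT): 37 nodes
Sum: 37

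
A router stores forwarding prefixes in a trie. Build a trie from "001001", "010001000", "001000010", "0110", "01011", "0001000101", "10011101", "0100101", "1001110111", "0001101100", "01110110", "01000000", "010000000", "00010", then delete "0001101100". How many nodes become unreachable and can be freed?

6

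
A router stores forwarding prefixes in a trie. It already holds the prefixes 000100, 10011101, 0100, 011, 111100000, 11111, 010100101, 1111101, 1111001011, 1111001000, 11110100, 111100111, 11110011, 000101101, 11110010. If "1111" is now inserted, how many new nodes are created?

0

Every character of "1111" already lies on an existing path (it is a prefix of some stored word).
No new nodes are needed: 0.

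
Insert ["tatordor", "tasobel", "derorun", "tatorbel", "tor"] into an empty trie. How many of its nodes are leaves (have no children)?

A leaf is a node with no children — equivalently, the end of a word that is not a proper prefix of any other stored word.
Those words: "derorun", "tasobel", "tatorbel", "tatordor", "tor"
Leaf count: 5

5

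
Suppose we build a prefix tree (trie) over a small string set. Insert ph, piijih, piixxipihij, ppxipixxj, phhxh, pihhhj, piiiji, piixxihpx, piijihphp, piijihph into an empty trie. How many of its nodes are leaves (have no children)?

7

Leaves are exactly the stored words that no other stored word extends.
Those words: "phhxh", "pihhhj", "piiiji", "piijihphp", "piixxihpx", "piixxipihij", "ppxipixxj"
Leaf count: 7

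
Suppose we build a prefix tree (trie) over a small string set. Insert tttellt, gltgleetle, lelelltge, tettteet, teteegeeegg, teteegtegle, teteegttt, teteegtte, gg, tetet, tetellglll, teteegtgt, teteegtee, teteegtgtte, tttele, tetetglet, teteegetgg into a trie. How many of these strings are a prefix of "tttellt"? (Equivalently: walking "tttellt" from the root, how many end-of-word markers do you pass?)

Traverse "tttellt" character by character; count nodes along the way that are marked as word ends.
Prefixes of the query that are stored words: "tttellt"
Count: 1

1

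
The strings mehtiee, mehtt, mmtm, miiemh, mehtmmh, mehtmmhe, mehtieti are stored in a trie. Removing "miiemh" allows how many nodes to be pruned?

Walk "miiemh" from the leaf back toward the root, removing each node that no remaining word uses.
The suffix "iiemh" (5 nodes) is used only by "miiemh"; the node for "m" still has the child "e", so pruning stops there.
Nodes removed: 5

5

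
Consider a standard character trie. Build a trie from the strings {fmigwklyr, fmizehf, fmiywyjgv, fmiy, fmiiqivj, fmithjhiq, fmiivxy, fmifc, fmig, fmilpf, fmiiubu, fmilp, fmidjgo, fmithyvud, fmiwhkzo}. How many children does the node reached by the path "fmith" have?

2

Follow the path "fmith" to its node, then look at its outgoing edges.
Characters that immediately follow "fmith" among the stored strings: {j, y}.
That node has 2 child edges.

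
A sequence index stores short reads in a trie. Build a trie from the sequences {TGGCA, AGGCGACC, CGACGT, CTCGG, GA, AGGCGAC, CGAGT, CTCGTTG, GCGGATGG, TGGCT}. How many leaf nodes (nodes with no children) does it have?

Leaves are exactly the stored words that no other stored word extends.
Those words: "AGGCGACC", "CGACGT", "CGAGT", "CTCGG", "CTCGTTG", "GA", "GCGGATGG", "TGGCA", "TGGCT"
Leaf count: 9

9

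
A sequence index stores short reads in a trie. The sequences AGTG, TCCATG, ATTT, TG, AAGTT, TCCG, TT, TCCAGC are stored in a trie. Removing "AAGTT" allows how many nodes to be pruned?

4

Walk "AAGTT" from the leaf back toward the root, removing each node that no remaining word uses.
The suffix "AGTT" (4 nodes) is used only by "AAGTT"; the node for "A" still has the child "G", so pruning stops there.
Nodes removed: 4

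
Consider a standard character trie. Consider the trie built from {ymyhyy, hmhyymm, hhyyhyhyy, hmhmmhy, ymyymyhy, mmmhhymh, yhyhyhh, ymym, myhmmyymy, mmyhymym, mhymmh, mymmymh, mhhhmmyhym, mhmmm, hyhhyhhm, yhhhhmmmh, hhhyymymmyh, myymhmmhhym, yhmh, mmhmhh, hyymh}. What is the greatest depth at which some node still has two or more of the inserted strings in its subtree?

The deepest shared node is where two words last agree before diverging.
e.g. "hmhmmhy" and "hmhyymm" share the prefix "hmh" of length 3; no pair shares a longer one.
Longest shared-prefix length: 3

3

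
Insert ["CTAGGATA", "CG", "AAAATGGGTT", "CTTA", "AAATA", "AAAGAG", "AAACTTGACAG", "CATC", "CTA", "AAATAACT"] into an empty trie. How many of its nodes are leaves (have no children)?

8

A leaf is a node with no children — equivalently, the end of a word that is not a proper prefix of any other stored word.
Those words: "AAAATGGGTT", "AAACTTGACAG", "AAAGAG", "AAATAACT", "CATC", "CG", "CTAGGATA", "CTTA"
Leaf count: 8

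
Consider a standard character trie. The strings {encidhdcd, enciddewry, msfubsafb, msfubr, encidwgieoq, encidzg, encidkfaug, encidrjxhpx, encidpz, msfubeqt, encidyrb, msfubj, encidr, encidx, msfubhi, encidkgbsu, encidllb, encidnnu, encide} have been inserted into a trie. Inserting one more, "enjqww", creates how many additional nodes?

4

Walking "enjqww" from the root, the first 2 characters ("en") follow existing edges; "j" is the first miss.
So 6 − 2 = 4 new nodes.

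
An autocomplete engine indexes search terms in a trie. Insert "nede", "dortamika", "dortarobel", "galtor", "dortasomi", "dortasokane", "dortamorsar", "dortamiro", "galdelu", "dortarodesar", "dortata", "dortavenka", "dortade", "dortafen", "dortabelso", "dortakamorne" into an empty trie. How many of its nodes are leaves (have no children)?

16

Leaves are exactly the stored words that no other stored word extends.
Those words: "dortabelso", "dortade", "dortafen", "dortakamorne", "dortamika", "dortamiro", "dortamorsar", "dortarobel", "dortarodesar", "dortasokane", "dortasomi", "dortata", "dortavenka", "galdelu", "galtor", "nede"
Leaf count: 16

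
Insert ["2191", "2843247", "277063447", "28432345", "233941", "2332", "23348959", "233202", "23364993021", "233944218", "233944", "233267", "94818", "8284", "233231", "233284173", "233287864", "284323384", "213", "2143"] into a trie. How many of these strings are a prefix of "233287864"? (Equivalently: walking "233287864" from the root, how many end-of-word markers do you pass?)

2

Traverse "233287864" character by character; count nodes along the way that are marked as word ends.
Prefixes of the query that are stored words: "2332", "233287864"
Count: 2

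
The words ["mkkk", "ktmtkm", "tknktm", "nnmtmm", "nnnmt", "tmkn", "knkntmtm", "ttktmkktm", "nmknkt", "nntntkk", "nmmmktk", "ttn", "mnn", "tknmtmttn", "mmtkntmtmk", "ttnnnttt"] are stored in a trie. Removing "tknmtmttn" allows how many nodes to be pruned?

Walk "tknmtmttn" from the leaf back toward the root, removing each node that no remaining word uses.
The suffix "mtmttn" (6 nodes) is used only by "tknmtmttn"; the node for "tkn" still has the child "k", so pruning stops there.
Nodes removed: 6

6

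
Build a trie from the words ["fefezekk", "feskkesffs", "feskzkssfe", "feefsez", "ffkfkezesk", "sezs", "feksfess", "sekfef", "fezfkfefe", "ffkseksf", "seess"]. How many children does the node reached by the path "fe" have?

The children of the "fe" node are the distinct next characters among strings starting with "fe".
Distinct next characters after "fe": e, f, k, s, z.
That node has 5 child edges.

5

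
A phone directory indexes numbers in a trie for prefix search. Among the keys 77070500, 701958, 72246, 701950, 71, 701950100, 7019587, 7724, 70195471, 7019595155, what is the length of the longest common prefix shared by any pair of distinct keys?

The deepest shared node is where two words last agree before diverging.
e.g. "701950" and "701950100" share the prefix "701950" of length 6; no pair shares a longer one.
Longest shared-prefix length: 6

6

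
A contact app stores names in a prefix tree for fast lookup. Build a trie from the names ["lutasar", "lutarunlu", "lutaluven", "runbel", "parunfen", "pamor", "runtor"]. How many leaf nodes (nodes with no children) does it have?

7

A leaf is a node with no children — equivalently, the end of a word that is not a proper prefix of any other stored word.
Those words: "lutaluven", "lutarunlu", "lutasar", "pamor", "parunfen", "runbel", "runtor"
Leaf count: 7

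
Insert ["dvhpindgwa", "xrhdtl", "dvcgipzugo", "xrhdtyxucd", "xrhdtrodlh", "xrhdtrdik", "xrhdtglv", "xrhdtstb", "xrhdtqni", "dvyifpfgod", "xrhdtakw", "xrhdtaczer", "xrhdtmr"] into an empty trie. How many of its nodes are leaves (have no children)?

A leaf is a node with no children — equivalently, the end of a word that is not a proper prefix of any other stored word.
Those words: "dvcgipzugo", "dvhpindgwa", "dvyifpfgod", "xrhdtaczer", "xrhdtakw", "xrhdtglv", "xrhdtl", "xrhdtmr", "xrhdtqni", "xrhdtrdik", "xrhdtrodlh", "xrhdtstb", "xrhdtyxucd"
Leaf count: 13

13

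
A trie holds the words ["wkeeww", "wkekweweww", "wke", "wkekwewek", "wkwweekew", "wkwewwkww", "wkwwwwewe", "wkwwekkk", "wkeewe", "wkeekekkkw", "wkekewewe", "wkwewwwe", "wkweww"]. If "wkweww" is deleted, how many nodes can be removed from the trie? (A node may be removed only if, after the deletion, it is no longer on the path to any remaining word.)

0

Walk "wkweww" from the leaf back toward the root, removing each node that no remaining word uses.
Every node on "wkweww" is still needed (e.g. by "wkwewwkww"), so nothing is freed.
Nodes removed: 0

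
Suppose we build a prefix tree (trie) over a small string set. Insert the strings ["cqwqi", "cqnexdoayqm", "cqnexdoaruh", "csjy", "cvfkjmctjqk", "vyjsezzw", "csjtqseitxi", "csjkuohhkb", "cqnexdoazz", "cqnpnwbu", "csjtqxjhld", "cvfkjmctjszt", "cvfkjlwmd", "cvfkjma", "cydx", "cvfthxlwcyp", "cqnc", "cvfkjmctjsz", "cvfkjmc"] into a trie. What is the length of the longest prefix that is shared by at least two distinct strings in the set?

Look for the deepest trie node that still has at least two words in its subtree.
"cvfkjmctjsz" and "cvfkjmctjszt" agree on "cvfkjmctjsz" (11 characters) before diverging; nothing deeper is shared.
Longest shared-prefix length: 11

11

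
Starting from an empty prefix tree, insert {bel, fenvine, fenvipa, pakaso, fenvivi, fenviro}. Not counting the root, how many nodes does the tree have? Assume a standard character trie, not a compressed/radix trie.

Count nodes per top-level branch (shared prefixes stored once):
  'b'-branch (bel): 3 nodes
  'f'-branch (fenvine, fenvipa, fenviro, fenvivi): 13 nodes
  'p'-branch (pakaso): 6 nodes
Sum: 22

22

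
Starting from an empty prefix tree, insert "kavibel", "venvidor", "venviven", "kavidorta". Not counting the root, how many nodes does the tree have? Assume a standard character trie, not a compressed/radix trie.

23

Trie structure (* marks end of a word):
(root)
├─ k
│  └─ a
│     └─ v
│        └─ i
│           ├─ b
│           │  └─ e
│           │     └─ l *
│           └─ d
│              └─ o
│                 └─ r
│                    └─ t
│                       └─ a *
└─ v
   └─ e
      └─ n
         └─ v
            └─ i
               ├─ d
               │  └─ o
               │     └─ r *
               └─ v
                  └─ e
                     └─ n *
Counting every labelled node above: 23.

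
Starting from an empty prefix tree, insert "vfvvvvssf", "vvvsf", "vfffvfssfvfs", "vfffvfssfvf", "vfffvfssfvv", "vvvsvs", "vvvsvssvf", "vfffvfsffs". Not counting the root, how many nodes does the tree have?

32

For each word, the new-node count is its length minus the longest prefix already in the trie:
  "vfvvvvssf" → 9 new (v, f, v, v, v, v, s, s, f)
  "vvvsf" → prefix "v" already present; 4 new (v, v, s, f)
  "vfffvfssfvfs" → prefix "vf" already present; 10 new (f, f, v, f, s, s, f, v, f, s)
  "vfffvfssfvf" → prefix "vfffvfssfvf" already present; 0 new (none)
  "vfffvfssfvv" → prefix "vfffvfssfv" already present; 1 new (v)
  "vvvsvs" → prefix "vvvs" already present; 2 new (v, s)
  "vvvsvssvf" → prefix "vvvsvs" already present; 3 new (s, v, f)
  "vfffvfsffs" → prefix "vfffvfs" already present; 3 new (f, f, s)
Total nodes = 9 + 4 + 10 + 0 + 1 + 2 + 3 + 3 = 32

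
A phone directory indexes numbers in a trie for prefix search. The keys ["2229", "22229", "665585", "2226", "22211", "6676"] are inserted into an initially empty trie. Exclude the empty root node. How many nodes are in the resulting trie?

Count nodes per top-level branch (shared prefixes stored once):
  '2'-branch (22211, 22229, 2226, 2229): 9 nodes
  '6'-branch (665585, 6676): 8 nodes
Sum: 17

17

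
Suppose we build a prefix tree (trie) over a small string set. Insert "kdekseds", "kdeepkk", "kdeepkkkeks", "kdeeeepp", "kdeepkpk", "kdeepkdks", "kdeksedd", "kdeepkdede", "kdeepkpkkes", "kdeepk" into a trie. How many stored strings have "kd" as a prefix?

Walk to "kd"; the words in its subtree are exactly those with that prefix.
Matches: "kdeeeepp", "kdeepk", "kdeepkdede", "kdeepkdks", "kdeepkk", "kdeepkkkeks", "kdeepkpk", "kdeepkpkkes", "kdeksedd", "kdekseds"
Count: 10

10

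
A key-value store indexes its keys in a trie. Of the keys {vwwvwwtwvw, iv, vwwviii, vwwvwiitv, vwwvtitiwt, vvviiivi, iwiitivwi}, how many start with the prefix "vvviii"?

Filter for entries beginning with "vvviii":
Matches: "vvviiivi"
Count: 1

1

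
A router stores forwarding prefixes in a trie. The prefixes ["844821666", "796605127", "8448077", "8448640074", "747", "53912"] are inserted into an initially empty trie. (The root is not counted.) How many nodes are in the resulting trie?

Trie structure (* marks end of a word):
(root)
├─ 5
│  └─ 3
│     └─ 9
│        └─ 1
│           └─ 2 *
├─ 7
│  ├─ 4
│  │  └─ 7 *
│  └─ 9
│     └─ 6
│        └─ 6
│           └─ 0
│              └─ 5
│                 └─ 1
│                    └─ 2
│                       └─ 7 *
└─ 8
   └─ 4
      └─ 4
         └─ 8
            ├─ 0
            │  └─ 7
            │     └─ 7 *
            ├─ 2
            │  └─ 1
            │     └─ 6
            │        └─ 6
            │           └─ 6 *
            └─ 6
               └─ 4
                  └─ 0
                     └─ 0
                        └─ 7
                           └─ 4 *
Counting every labelled node above: 34.

34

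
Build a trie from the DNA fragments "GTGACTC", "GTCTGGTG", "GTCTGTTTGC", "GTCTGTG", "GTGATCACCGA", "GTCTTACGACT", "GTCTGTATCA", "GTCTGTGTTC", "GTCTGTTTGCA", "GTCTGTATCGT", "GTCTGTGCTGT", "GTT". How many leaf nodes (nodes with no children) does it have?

A leaf is a node with no children — equivalently, the end of a word that is not a proper prefix of any other stored word.
Those words: "GTCTGGTG", "GTCTGTATCA", "GTCTGTATCGT", "GTCTGTGCTGT", "GTCTGTGTTC", "GTCTGTTTGCA", "GTCTTACGACT", "GTGACTC", "GTGATCACCGA", "GTT"
Leaf count: 10

10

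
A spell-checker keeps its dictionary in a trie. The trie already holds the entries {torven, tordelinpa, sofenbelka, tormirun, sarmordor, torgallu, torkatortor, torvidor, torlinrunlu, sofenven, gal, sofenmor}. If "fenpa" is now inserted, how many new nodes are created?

5

No existing word starts with "f", so every character of "fenpa" needs a new node.
5 − 0 = 5 new nodes.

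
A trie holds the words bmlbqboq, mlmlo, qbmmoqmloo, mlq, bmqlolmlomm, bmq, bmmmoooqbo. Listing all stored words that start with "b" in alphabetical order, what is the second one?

Filter for "b…" and sort: "bmlbqboq", "bmmmoooqbo", "bmq", "bmqlolmlomm"
Position 2: bmmmoooqbo

bmmmoooqbo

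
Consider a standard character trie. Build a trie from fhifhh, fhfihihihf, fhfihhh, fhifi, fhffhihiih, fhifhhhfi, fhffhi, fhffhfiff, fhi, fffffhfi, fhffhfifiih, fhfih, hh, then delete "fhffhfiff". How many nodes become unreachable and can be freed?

1

Walk "fhffhfiff" from the leaf back toward the root, removing each node that no remaining word uses.
The suffix "f" (1 node) is used only by "fhffhfiff"; the node for "fhffhfif" still has the child "i", so pruning stops there.
Nodes removed: 1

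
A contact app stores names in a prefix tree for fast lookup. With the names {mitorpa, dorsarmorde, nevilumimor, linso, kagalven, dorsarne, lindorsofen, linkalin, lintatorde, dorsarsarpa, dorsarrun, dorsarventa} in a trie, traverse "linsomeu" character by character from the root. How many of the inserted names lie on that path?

1

Traverse "linsomeu" character by character; count nodes along the way that are marked as word ends.
Prefixes of the query that are stored words: "linso"
Count: 1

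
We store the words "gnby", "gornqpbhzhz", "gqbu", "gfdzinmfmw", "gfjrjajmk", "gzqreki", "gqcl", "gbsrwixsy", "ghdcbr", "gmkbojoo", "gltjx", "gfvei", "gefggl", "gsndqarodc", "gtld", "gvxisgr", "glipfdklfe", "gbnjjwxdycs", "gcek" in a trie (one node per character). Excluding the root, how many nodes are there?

Trace insertions, counting only characters that open a new branch:
  "gnby" → 4 new (g, n, b, y)
  "gornqpbhzhz" → prefix "g" already present; 10 new (o, r, n, q, p, b, h, z, h, z)
  "gqbu" → prefix "g" already present; 3 new (q, b, u)
  "gfdzinmfmw" → prefix "g" already present; 9 new (f, d, z, i, n, m, f, m, w)
  "gfjrjajmk" → prefix "gf" already present; 7 new (j, r, j, a, j, m, k)
  "gzqreki" → prefix "g" already present; 6 new (z, q, r, e, k, i)
  "gqcl" → prefix "gq" already present; 2 new (c, l)
  "gbsrwixsy" → prefix "g" already present; 8 new (b, s, r, w, i, x, s, y)
  "ghdcbr" → prefix "g" already present; 5 new (h, d, c, b, r)
  "gmkbojoo" → prefix "g" already present; 7 new (m, k, b, o, j, o, o)
  "gltjx" → prefix "g" already present; 4 new (l, t, j, x)
  "gfvei" → prefix "gf" already present; 3 new (v, e, i)
  "gefggl" → prefix "g" already present; 5 new (e, f, g, g, l)
  "gsndqarodc" → prefix "g" already present; 9 new (s, n, d, q, a, r, o, d, c)
  "gtld" → prefix "g" already present; 3 new (t, l, d)
  "gvxisgr" → prefix "g" already present; 6 new (v, x, i, s, g, r)
  "glipfdklfe" → prefix "gl" already present; 8 new (i, p, f, d, k, l, f, e)
  "gbnjjwxdycs" → prefix "gb" already present; 9 new (n, j, j, w, x, d, y, c, s)
  "gcek" → prefix "g" already present; 3 new (c, e, k)
Total nodes = 4 + 10 + 3 + 9 + 7 + 6 + 2 + 8 + 5 + 7 + 4 + 3 + 5 + 9 + 3 + 6 + 8 + 9 + 3 = 111

111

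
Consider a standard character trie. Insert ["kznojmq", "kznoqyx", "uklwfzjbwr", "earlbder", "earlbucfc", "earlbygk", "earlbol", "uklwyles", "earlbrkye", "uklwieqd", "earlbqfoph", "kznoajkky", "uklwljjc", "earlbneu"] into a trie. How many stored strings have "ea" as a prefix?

7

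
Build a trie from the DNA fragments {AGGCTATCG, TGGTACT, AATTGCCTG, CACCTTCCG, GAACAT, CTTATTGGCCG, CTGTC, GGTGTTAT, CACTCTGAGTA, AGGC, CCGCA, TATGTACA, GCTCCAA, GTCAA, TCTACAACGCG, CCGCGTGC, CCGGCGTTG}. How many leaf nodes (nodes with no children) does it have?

Leaves are exactly the stored words that no other stored word extends.
Those words: "AATTGCCTG", "AGGCTATCG", "CACCTTCCG", "CACTCTGAGTA", "CCGCA", "CCGCGTGC", "CCGGCGTTG", "CTGTC", "CTTATTGGCCG", "GAACAT", "GCTCCAA", "GGTGTTAT", "GTCAA", "TATGTACA", "TCTACAACGCG", "TGGTACT"
Leaf count: 16

16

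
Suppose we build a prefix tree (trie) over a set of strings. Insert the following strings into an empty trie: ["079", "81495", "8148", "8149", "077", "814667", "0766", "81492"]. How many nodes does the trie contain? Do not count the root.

Count nodes per top-level branch (shared prefixes stored once):
  '0'-branch (0766, 077, 079): 6 nodes
  '8'-branch (814667, 8148, 8149, 81492, 81495): 10 nodes
Sum: 16

16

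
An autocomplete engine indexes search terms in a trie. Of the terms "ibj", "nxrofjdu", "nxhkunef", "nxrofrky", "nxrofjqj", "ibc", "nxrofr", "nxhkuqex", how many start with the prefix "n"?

Walk to "n"; the words in its subtree are exactly those with that prefix.
Words under "n": nxhkunef, nxhkuqex, nxrofjdu, nxrofjqj, nxrofr, nxrofrky
Count: 6

6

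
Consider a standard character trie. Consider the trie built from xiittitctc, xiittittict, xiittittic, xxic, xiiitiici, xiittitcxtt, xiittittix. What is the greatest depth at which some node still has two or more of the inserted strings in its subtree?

10

Look for the deepest trie node that still has at least two words in its subtree.
"xiittittic" and "xiittittict" agree on "xiittittic" (10 characters) before diverging; nothing deeper is shared.
Longest shared-prefix length: 10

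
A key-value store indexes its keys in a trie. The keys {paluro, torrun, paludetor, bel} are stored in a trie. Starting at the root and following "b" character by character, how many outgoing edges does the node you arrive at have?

1

The children of the "b" node are the distinct next characters among strings starting with "b".
Characters that immediately follow "b" among the stored strings: {e}.
That node has 1 child edge.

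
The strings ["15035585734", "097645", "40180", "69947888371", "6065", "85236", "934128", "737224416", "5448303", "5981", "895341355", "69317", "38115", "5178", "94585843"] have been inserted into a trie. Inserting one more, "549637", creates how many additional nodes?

The longest prefix of "549637" already in the trie is "54" (length 2).
New nodes needed: |"549637"| − 2 = 6 − 2 = 4.

4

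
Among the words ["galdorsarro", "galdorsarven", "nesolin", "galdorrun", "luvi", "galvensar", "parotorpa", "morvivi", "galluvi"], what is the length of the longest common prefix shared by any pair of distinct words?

9

The deepest shared node is where two words last agree before diverging.
"galdorsarro" and "galdorsarven" agree on "galdorsar" (9 characters) before diverging; nothing deeper is shared.
Longest shared-prefix length: 9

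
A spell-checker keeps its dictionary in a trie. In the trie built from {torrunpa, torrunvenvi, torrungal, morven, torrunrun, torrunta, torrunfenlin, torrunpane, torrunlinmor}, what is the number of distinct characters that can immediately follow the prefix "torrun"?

7

The children of the "torrun" node are the distinct next characters among strings starting with "torrun".
Characters that immediately follow "torrun" among the stored strings: {f, g, l, p, r, t, v}.
That node has 7 child edges.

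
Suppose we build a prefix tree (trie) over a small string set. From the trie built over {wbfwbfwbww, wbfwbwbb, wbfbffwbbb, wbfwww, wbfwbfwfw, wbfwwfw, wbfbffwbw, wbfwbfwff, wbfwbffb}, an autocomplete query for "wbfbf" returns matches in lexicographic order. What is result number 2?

Words with prefix "wbfbf", in lexicographic order: "wbfbffwbbb", "wbfbffwbw"
Position 2: wbfbffwbw

wbfbffwbw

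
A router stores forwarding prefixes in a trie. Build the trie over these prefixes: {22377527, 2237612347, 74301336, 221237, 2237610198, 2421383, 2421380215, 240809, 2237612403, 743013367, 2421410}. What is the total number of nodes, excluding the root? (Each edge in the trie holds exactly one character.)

Count nodes per top-level branch (shared prefixes stored once):
  '2'-branch (221237, 2237610198, 2237612347, 2237612403, 22377527, 240809, 2421380215, 2421383, 2421410): 42 nodes
  '7'-branch (74301336, 743013367): 9 nodes
Sum: 51

51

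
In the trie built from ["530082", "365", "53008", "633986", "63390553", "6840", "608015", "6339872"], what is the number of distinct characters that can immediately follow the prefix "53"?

1

Walk "53" from the root, arriving at one node.
Characters that immediately follow "53" among the stored strings: {0}.
That node has 1 child edge.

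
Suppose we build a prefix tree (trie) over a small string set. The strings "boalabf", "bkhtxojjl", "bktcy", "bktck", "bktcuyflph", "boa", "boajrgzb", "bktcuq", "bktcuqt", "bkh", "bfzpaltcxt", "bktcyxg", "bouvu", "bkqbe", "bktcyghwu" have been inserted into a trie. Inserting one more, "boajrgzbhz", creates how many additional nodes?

2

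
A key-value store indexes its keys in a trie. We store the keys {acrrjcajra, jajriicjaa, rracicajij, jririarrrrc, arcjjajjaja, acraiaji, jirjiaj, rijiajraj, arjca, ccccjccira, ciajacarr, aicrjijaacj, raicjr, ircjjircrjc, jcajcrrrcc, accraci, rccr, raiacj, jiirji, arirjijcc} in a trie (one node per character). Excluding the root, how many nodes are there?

147

Count nodes per top-level branch (shared prefixes stored once):
  'a'-branch (accraci, acraiaji, acrrjcajra, aicrjijaacj, arcjjajjaja, arirjijcc, arjca): 50 nodes
  'c'-branch (ccccjccira, ciajacarr): 18 nodes
  'i'-branch (ircjjircrjc): 11 nodes
  'j'-branch (jajriicjaa, jcajcrrrcc, jiirji, jirjiaj, jririarrrrc): 39 nodes
  'r'-branch (raiacj, raicjr, rccr, rijiajraj, rracicajij): 29 nodes
Sum: 147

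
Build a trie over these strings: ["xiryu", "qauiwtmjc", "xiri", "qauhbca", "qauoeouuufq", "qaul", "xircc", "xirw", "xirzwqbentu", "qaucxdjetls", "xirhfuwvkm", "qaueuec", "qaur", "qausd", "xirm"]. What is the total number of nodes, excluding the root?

62

Count nodes per top-level branch (shared prefixes stored once):
  'q'-branch (qaucxdjetls, qaueuec, qauhbca, qauiwtmjc, qaul, qauoeouuufq, qaur, qausd): 37 nodes
  'x'-branch (xircc, xirhfuwvkm, xiri, xirm, xirw, xiryu, xirzwqbentu): 25 nodes
Sum: 62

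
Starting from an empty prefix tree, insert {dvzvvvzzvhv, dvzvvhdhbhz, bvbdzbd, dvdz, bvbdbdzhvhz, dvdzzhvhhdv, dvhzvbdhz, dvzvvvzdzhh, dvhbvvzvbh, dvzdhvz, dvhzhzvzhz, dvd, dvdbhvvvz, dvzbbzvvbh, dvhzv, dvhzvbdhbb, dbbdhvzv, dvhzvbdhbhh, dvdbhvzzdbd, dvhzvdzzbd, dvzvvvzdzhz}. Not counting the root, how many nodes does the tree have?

103

For each word, the new-node count is its length minus the longest prefix already in the trie:
  "dvzvvvzzvhv" → 11 new (d, v, z, v, v, v, z, z, v, h, v)
  "dvzvvhdhbhz" → prefix "dvzvv" already present; 6 new (h, d, h, b, h, z)
  "bvbdzbd" → 7 new (b, v, b, d, z, b, d)
  "dvdz" → prefix "dv" already present; 2 new (d, z)
  "bvbdbdzhvhz" → prefix "bvbd" already present; 7 new (b, d, z, h, v, h, z)
  "dvdzzhvhhdv" → prefix "dvdz" already present; 7 new (z, h, v, h, h, d, v)
  "dvhzvbdhz" → prefix "dv" already present; 7 new (h, z, v, b, d, h, z)
  "dvzvvvzdzhh" → prefix "dvzvvvz" already present; 4 new (d, z, h, h)
  "dvhbvvzvbh" → prefix "dvh" already present; 7 new (b, v, v, z, v, b, h)
  "dvzdhvz" → prefix "dvz" already present; 4 new (d, h, v, z)
  "dvhzhzvzhz" → prefix "dvhz" already present; 6 new (h, z, v, z, h, z)
  "dvd" → prefix "dvd" already present; 0 new (none)
  "dvdbhvvvz" → prefix "dvd" already present; 6 new (b, h, v, v, v, z)
  "dvzbbzvvbh" → prefix "dvz" already present; 7 new (b, b, z, v, v, b, h)
  "dvhzv" → prefix "dvhzv" already present; 0 new (none)
  "dvhzvbdhbb" → prefix "dvhzvbdh" already present; 2 new (b, b)
  "dbbdhvzv" → prefix "d" already present; 7 new (b, b, d, h, v, z, v)
  "dvhzvbdhbhh" → prefix "dvhzvbdhb" already present; 2 new (h, h)
  "dvdbhvzzdbd" → prefix "dvdbhv" already present; 5 new (z, z, d, b, d)
  "dvhzvdzzbd" → prefix "dvhzv" already present; 5 new (d, z, z, b, d)
  "dvzvvvzdzhz" → prefix "dvzvvvzdzh" already present; 1 new (z)
Total nodes = 11 + 6 + 7 + 2 + 7 + 7 + 7 + 4 + 7 + 4 + 6 + 0 + 6 + 7 + 0 + 2 + 7 + 2 + 5 + 5 + 1 = 103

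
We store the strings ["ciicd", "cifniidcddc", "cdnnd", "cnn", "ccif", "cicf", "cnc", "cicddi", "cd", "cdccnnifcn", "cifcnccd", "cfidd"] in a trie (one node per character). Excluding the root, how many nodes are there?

Trace insertions, counting only characters that open a new branch:
  "ciicd" → 5 new (c, i, i, c, d)
  "cifniidcddc" → prefix "ci" already present; 9 new (f, n, i, i, d, c, d, d, c)
  "cdnnd" → prefix "c" already present; 4 new (d, n, n, d)
  "cnn" → prefix "c" already present; 2 new (n, n)
  "ccif" → prefix "c" already present; 3 new (c, i, f)
  "cicf" → prefix "ci" already present; 2 new (c, f)
  "cnc" → prefix "cn" already present; 1 new (c)
  "cicddi" → prefix "cic" already present; 3 new (d, d, i)
  "cd" → prefix "cd" already present; 0 new (none)
  "cdccnnifcn" → prefix "cd" already present; 8 new (c, c, n, n, i, f, c, n)
  "cifcnccd" → prefix "cif" already present; 5 new (c, n, c, c, d)
  "cfidd" → prefix "c" already present; 4 new (f, i, d, d)
Total nodes = 5 + 9 + 4 + 2 + 3 + 2 + 1 + 3 + 0 + 8 + 5 + 4 = 46

46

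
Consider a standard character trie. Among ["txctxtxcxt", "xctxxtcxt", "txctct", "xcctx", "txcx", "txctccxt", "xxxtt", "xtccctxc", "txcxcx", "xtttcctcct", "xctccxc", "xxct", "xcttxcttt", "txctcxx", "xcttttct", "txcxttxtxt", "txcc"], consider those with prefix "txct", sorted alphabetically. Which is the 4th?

DFS of the "txct" subtree visits, in order: "txctccxt", "txctct", "txctcxx", "txctxtxcxt"
The 4th is txctxtxcxt.

txctxtxcxt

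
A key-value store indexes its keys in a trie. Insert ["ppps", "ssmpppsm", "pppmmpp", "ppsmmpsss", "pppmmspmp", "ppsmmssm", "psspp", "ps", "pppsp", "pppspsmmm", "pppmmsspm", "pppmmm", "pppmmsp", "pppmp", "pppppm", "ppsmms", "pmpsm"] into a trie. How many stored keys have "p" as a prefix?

Filter for entries beginning with "p":
Matches: "pmpsm", "pppmmm", "pppmmpp", "pppmmsp", "pppmmspmp", "pppmmsspm", "pppmp", "pppppm", "ppps", "pppsp", "pppspsmmm", "ppsmmpsss", "ppsmms", "ppsmmssm", "ps", "psspp"
Count: 16

16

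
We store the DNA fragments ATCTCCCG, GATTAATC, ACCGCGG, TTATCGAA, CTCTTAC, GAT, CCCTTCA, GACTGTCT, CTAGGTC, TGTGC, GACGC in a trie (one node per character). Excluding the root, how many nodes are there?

60

Count nodes per top-level branch (shared prefixes stored once):
  'A'-branch (ACCGCGG, ATCTCCCG): 14 nodes
  'C'-branch (CCCTTCA, CTAGGTC, CTCTTAC): 18 nodes
  'G'-branch (GACGC, GACTGTCT, GAT, GATTAATC): 16 nodes
  'T'-branch (TGTGC, TTATCGAA): 12 nodes
Sum: 60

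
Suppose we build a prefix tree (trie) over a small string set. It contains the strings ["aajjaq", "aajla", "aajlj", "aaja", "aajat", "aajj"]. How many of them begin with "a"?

Walk to "a"; the words in its subtree are exactly those with that prefix.
Matches: "aaja", "aajat", "aajj", "aajjaq", "aajla", "aajlj"
Count: 6

6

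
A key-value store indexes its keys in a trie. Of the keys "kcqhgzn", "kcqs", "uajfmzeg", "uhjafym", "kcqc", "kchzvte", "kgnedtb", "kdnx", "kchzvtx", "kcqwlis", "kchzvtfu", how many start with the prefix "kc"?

7

Walk to "kc"; the words in its subtree are exactly those with that prefix.
Words under "kc": kchzvte, kchzvtfu, kchzvtx, kcqc, kcqhgzn, kcqs, kcqwlis
Count: 7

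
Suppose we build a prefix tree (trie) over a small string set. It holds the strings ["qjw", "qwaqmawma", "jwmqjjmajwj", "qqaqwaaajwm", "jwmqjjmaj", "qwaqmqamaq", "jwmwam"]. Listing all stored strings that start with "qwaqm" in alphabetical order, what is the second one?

DFS of the "qwaqm" subtree visits, in order: "qwaqmawma", "qwaqmqamaq"
Position 2: qwaqmqamaq

qwaqmqamaq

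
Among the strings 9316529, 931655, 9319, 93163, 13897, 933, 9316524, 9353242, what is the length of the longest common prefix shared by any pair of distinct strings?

6

Look for the deepest trie node that still has at least two words in its subtree.
"9316524" and "9316529" agree on "931652" (6 characters) before diverging; nothing deeper is shared.
Longest shared-prefix length: 6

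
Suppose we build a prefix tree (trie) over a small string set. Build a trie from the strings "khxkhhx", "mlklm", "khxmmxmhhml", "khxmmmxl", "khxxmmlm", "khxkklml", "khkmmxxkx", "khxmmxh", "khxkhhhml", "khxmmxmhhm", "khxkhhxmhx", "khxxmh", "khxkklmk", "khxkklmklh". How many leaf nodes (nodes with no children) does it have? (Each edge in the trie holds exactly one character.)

11

A leaf is a node with no children — equivalently, the end of a word that is not a proper prefix of any other stored word.
Those words: "khkmmxxkx", "khxkhhhml", "khxkhhxmhx", "khxkklmklh", "khxkklml", "khxmmmxl", "khxmmxh", "khxmmxmhhml", "khxxmh", "khxxmmlm", "mlklm"
Leaf count: 11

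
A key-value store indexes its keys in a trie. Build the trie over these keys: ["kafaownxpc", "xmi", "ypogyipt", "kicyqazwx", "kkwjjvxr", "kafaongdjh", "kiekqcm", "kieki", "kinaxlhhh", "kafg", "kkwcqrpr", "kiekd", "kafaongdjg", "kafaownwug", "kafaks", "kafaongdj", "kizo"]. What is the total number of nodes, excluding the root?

69

Trace insertions, counting only characters that open a new branch:
  "kafaownxpc" → 10 new (k, a, f, a, o, w, n, x, p, c)
  "xmi" → 3 new (x, m, i)
  "ypogyipt" → 8 new (y, p, o, g, y, i, p, t)
  "kicyqazwx" → prefix "k" already present; 8 new (i, c, y, q, a, z, w, x)
  "kkwjjvxr" → prefix "k" already present; 7 new (k, w, j, j, v, x, r)
  "kafaongdjh" → prefix "kafao" already present; 5 new (n, g, d, j, h)
  "kiekqcm" → prefix "ki" already present; 5 new (e, k, q, c, m)
  "kieki" → prefix "kiek" already present; 1 new (i)
  "kinaxlhhh" → prefix "ki" already present; 7 new (n, a, x, l, h, h, h)
  "kafg" → prefix "kaf" already present; 1 new (g)
  "kkwcqrpr" → prefix "kkw" already present; 5 new (c, q, r, p, r)
  "kiekd" → prefix "kiek" already present; 1 new (d)
  "kafaongdjg" → prefix "kafaongdj" already present; 1 new (g)
  "kafaownwug" → prefix "kafaown" already present; 3 new (w, u, g)
  "kafaks" → prefix "kafa" already present; 2 new (k, s)
  "kafaongdj" → prefix "kafaongdj" already present; 0 new (none)
  "kizo" → prefix "ki" already present; 2 new (z, o)
Total nodes = 10 + 3 + 8 + 8 + 7 + 5 + 5 + 1 + 7 + 1 + 5 + 1 + 1 + 3 + 2 + 0 + 2 = 69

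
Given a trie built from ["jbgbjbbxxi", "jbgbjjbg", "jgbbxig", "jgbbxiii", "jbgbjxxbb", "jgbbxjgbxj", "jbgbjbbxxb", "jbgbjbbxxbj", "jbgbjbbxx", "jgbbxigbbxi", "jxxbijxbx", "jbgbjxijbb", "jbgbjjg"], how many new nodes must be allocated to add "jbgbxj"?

Walking "jbgbxj" from the root, the first 4 characters ("jbgb") follow existing edges; "x" is the first miss.
Each of the 2 remaining characters creates one node.

2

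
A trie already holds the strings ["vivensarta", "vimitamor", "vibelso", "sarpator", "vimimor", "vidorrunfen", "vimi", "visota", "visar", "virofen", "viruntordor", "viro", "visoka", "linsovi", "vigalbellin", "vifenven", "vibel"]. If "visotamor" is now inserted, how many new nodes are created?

The longest prefix of "visotamor" already in the trie is "visota" (length 6).
So 9 − 6 = 3 new nodes.

3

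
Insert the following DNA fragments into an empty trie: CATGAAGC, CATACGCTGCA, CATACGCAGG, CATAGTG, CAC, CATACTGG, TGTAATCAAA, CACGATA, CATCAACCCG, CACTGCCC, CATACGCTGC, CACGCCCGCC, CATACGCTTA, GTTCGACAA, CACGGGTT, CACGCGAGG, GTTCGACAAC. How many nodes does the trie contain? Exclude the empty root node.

78

Count nodes per top-level branch (shared prefixes stored once):
  'C'-branch (CAC, CACGATA, CACGCCCGCC, CACGCGAGG, CACGGGTT, CACTGCCC, CATACGCAGG, CATACGCTGC, CATACGCTGCA, CATACGCTTA, CATACTGG, CATAGTG, CATCAACCCG, CATGAAGC): 58 nodes
  'G'-branch (GTTCGACAA, GTTCGACAAC): 10 nodes
  'T'-branch (TGTAATCAAA): 10 nodes
Sum: 78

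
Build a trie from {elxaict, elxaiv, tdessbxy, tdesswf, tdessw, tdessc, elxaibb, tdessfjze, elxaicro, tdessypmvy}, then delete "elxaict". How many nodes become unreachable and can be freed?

After clearing the end-marker at "elxaict", prune upward until reaching a node still needed by another word.
The suffix "t" (1 node) is used only by "elxaict"; the node for "elxaic" still has the child "r", so pruning stops there.
Nodes removed: 1

1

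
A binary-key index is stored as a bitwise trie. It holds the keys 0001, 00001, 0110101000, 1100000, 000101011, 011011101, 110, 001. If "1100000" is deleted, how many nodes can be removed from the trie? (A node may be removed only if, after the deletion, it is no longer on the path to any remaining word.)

4

After clearing the end-marker at "1100000", prune upward until reaching a node still needed by another word.
The suffix "0000" (4 nodes) is used only by "1100000"; "110" is itself a stored word, so pruning stops there.
Nodes removed: 4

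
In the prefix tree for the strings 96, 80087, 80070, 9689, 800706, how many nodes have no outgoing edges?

3

Leaves are exactly the stored words that no other stored word extends.
Those words: "800706", "80087", "9689"
Leaf count: 3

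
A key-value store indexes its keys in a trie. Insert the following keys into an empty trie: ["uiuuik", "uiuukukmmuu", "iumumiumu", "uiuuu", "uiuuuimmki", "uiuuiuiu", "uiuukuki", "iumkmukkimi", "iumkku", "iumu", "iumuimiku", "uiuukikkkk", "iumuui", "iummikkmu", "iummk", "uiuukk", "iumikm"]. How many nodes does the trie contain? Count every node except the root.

65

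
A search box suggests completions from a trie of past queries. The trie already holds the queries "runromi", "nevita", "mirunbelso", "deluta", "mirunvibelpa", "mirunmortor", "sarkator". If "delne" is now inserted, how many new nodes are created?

2

Walking "delne" from the root, the first 3 characters ("del") follow existing edges; "n" is the first miss.
So 5 − 3 = 2 new nodes.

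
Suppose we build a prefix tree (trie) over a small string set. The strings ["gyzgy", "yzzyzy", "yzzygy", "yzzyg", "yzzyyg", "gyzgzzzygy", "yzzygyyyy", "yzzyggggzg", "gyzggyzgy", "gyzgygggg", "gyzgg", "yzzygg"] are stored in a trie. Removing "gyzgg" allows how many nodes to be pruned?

Walk "gyzgg" from the leaf back toward the root, removing each node that no remaining word uses.
Every node on "gyzgg" is still needed (e.g. by "gyzggyzgy"), so nothing is freed.
Nodes removed: 0

0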